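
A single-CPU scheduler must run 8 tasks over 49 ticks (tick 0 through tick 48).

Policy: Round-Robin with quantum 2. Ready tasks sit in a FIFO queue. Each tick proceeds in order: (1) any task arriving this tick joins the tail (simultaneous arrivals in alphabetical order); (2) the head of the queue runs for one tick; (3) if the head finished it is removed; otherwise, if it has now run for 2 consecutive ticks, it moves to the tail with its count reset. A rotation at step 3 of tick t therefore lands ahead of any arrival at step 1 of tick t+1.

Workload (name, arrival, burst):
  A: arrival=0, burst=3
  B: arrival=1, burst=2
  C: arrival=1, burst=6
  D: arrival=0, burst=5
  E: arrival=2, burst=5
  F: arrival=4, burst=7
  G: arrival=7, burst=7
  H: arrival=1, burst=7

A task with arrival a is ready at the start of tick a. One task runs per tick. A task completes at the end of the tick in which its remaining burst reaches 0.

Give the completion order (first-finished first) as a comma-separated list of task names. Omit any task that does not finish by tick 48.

completion order = B, A, D, C, E, H, F, G

t=0: queue=[A,D] q_used=0 → run A
t=1: queue=[A,D,B,C,H] q_used=1 → run A
t=2: queue=[D,B,C,H,A,E] q_used=0 → run D
t=3: queue=[D,B,C,H,A,E] q_used=1 → run D
t=4: queue=[B,C,H,A,E,D,F] q_used=0 → run B
t=5: queue=[B,C,H,A,E,D,F] q_used=1 → run B
t=6: queue=[C,H,A,E,D,F] q_used=0 → run C
t=7: queue=[C,H,A,E,D,F,G] q_used=1 → run C
t=8: queue=[H,A,E,D,F,G,C] q_used=0 → run H
t=9: queue=[H,A,E,D,F,G,C] q_used=1 → run H
t=10: queue=[A,E,D,F,G,C,H] q_used=0 → run A
t=11: queue=[E,D,F,G,C,H] q_used=0 → run E
t=12: queue=[E,D,F,G,C,H] q_used=1 → run E
t=13: queue=[D,F,G,C,H,E] q_used=0 → run D
t=14: queue=[D,F,G,C,H,E] q_used=1 → run D
t=15: queue=[F,G,C,H,E,D] q_used=0 → run F
t=16: queue=[F,G,C,H,E,D] q_used=1 → run F
t=17: queue=[G,C,H,E,D,F] q_used=0 → run G
t=18: queue=[G,C,H,E,D,F] q_used=1 → run G
t=19: queue=[C,H,E,D,F,G] q_used=0 → run C
t=20: queue=[C,H,E,D,F,G] q_used=1 → run C
t=21: queue=[H,E,D,F,G,C] q_used=0 → run H
t=22: queue=[H,E,D,F,G,C] q_used=1 → run H
t=23: queue=[E,D,F,G,C,H] q_used=0 → run E
t=24: queue=[E,D,F,G,C,H] q_used=1 → run E
t=25: queue=[D,F,G,C,H,E] q_used=0 → run D
t=26: queue=[F,G,C,H,E] q_used=0 → run F
t=27: queue=[F,G,C,H,E] q_used=1 → run F
t=28: queue=[G,C,H,E,F] q_used=0 → run G
t=29: queue=[G,C,H,E,F] q_used=1 → run G
t=30: queue=[C,H,E,F,G] q_used=0 → run C
t=31: queue=[C,H,E,F,G] q_used=1 → run C
t=32: queue=[H,E,F,G] q_used=0 → run H
t=33: queue=[H,E,F,G] q_used=1 → run H
t=34: queue=[E,F,G,H] q_used=0 → run E
t=35: queue=[F,G,H] q_used=0 → run F
t=36: queue=[F,G,H] q_used=1 → run F
t=37: queue=[G,H,F] q_used=0 → run G
t=38: queue=[G,H,F] q_used=1 → run G
t=39: queue=[H,F,G] q_used=0 → run H
t=40: queue=[F,G] q_used=0 → run F
t=41: queue=[G] q_used=0 → run G
t=42: (idle)
t=43: (idle)
t=44: (idle)
t=45: (idle)
t=46: (idle)
t=47: (idle)
t=48: (idle)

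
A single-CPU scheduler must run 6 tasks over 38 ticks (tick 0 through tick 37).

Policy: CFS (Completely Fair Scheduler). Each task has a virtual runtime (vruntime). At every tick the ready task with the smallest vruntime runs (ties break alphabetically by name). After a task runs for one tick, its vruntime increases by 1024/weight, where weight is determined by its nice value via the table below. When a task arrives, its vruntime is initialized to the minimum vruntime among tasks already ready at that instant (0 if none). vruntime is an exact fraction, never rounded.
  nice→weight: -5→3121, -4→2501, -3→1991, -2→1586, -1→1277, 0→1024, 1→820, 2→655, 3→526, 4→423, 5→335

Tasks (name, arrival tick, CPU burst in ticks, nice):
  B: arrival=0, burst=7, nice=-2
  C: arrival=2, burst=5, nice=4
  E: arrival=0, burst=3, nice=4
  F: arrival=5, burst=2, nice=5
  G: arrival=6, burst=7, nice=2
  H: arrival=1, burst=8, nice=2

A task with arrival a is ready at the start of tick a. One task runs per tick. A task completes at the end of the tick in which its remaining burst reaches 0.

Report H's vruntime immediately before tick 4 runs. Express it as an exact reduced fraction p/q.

vruntime(H, start of tick 4) = 1024/655

t=0: vr[B=0 E=0] → run B
t=1: vr[B=512/793 E=0 H=0] → run E
t=2: vr[B=512/793 C=0 E=1024/423 H=0] → run C
t=3: vr[B=512/793 C=1024/423 E=1024/423 H=0] → run H
t=4: vr[B=512/793 C=1024/423 E=1024/423 H=1024/655] → run B
t=5: vr[B=1024/793 C=1024/423 E=1024/423 F=1024/793 H=1024/655] → run B
t=6: vr[B=1536/793 C=1024/423 E=1024/423 F=1024/793 G=1024/793 H=1024/655] → run F
t=7: vr[B=1536/793 C=1024/423 E=1024/423 F=1155072/265655 G=1024/793 H=1024/655] → run G
t=8: vr[B=1536/793 C=1024/423 E=1024/423 F=1155072/265655 G=1482752/519415 H=1024/655] → run H
t=9: vr[B=1536/793 C=1024/423 E=1024/423 F=1155072/265655 G=1482752/519415 H=2048/655] → run B
t=10: vr[B=2048/793 C=1024/423 E=1024/423 F=1155072/265655 G=1482752/519415 H=2048/655] → run C
t=11: vr[B=2048/793 C=2048/423 E=1024/423 F=1155072/265655 G=1482752/519415 H=2048/655] → run E
t=12: vr[B=2048/793 C=2048/423 E=2048/423 F=1155072/265655 G=1482752/519415 H=2048/655] → run B
t=13: vr[B=2560/793 C=2048/423 E=2048/423 F=1155072/265655 G=1482752/519415 H=2048/655] → run G
t=14: vr[B=2560/793 C=2048/423 E=2048/423 F=1155072/265655 G=2294784/519415 H=2048/655] → run H
t=15: vr[B=2560/793 C=2048/423 E=2048/423 F=1155072/265655 G=2294784/519415 H=3072/655] → run B
t=16: vr[B=3072/793 C=2048/423 E=2048/423 F=1155072/265655 G=2294784/519415 H=3072/655] → run B
t=17: vr[C=2048/423 E=2048/423 F=1155072/265655 G=2294784/519415 H=3072/655] → run F
t=18: vr[C=2048/423 E=2048/423 G=2294784/519415 H=3072/655] → run G
t=19: vr[C=2048/423 E=2048/423 G=3106816/519415 H=3072/655] → run H
t=20: vr[C=2048/423 E=2048/423 G=3106816/519415 H=4096/655] → run C
t=21: vr[C=1024/141 E=2048/423 G=3106816/519415 H=4096/655] → run E
t=22: vr[C=1024/141 G=3106816/519415 H=4096/655] → run G
t=23: vr[C=1024/141 G=3918848/519415 H=4096/655] → run H
t=24: vr[C=1024/141 G=3918848/519415 H=1024/131] → run C
t=25: vr[C=4096/423 G=3918848/519415 H=1024/131] → run G
t=26: vr[C=4096/423 G=946176/103883 H=1024/131] → run H
t=27: vr[C=4096/423 G=946176/103883 H=6144/655] → run G
t=28: vr[C=4096/423 G=5542912/519415 H=6144/655] → run H
t=29: vr[C=4096/423 G=5542912/519415 H=7168/655] → run C
t=30: vr[G=5542912/519415 H=7168/655] → run G
t=31: vr[H=7168/655] → run H
t=32: (idle)
t=33: (idle)
t=34: (idle)
t=35: (idle)
t=36: (idle)
t=37: (idle)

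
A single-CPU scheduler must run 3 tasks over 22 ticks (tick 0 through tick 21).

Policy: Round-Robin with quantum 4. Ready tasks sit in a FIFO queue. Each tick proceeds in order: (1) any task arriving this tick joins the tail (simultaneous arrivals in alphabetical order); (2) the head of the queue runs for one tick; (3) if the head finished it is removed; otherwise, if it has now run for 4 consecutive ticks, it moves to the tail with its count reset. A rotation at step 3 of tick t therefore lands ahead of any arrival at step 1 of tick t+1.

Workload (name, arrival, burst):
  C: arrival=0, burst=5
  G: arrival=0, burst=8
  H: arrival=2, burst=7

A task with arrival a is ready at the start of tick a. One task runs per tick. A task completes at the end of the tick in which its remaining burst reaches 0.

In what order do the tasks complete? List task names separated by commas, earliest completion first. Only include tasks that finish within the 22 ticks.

completion order = C, G, H

t=0: queue=[C,G] q_used=0 → run C
t=1: queue=[C,G] q_used=1 → run C
t=2: queue=[C,G,H] q_used=2 → run C
t=3: queue=[C,G,H] q_used=3 → run C
t=4: queue=[G,H,C] q_used=0 → run G
t=5: queue=[G,H,C] q_used=1 → run G
t=6: queue=[G,H,C] q_used=2 → run G
t=7: queue=[G,H,C] q_used=3 → run G
t=8: queue=[H,C,G] q_used=0 → run H
t=9: queue=[H,C,G] q_used=1 → run H
t=10: queue=[H,C,G] q_used=2 → run H
t=11: queue=[H,C,G] q_used=3 → run H
t=12: queue=[C,G,H] q_used=0 → run C
t=13: queue=[G,H] q_used=0 → run G
t=14: queue=[G,H] q_used=1 → run G
t=15: queue=[G,H] q_used=2 → run G
t=16: queue=[G,H] q_used=3 → run G
t=17: queue=[H] q_used=0 → run H
t=18: queue=[H] q_used=1 → run H
t=19: queue=[H] q_used=2 → run H
t=20: (idle)
t=21: (idle)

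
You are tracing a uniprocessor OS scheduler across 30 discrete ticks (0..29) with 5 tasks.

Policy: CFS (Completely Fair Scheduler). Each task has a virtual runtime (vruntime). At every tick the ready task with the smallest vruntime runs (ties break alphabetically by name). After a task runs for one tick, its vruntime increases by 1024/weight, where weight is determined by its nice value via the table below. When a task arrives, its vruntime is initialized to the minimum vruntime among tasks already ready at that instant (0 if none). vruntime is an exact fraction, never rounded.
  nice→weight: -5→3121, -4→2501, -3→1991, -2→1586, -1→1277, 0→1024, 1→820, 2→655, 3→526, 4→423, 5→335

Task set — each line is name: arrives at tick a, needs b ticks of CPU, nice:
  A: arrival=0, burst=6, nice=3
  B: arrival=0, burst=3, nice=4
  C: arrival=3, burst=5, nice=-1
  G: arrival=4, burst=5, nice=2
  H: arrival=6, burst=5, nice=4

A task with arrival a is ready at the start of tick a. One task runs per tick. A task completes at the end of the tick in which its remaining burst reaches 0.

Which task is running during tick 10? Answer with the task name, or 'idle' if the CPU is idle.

running at tick 10 = C

t=0: vr[A=0 B=0] → run A
t=1: vr[A=512/263 B=0] → run B
t=2: vr[A=512/263 B=1024/423] → run A
t=3: vr[A=1024/263 B=1024/423 C=1024/423] → run B
t=4: vr[A=1024/263 B=2048/423 C=1024/423 G=1024/423] → run C
t=5: vr[A=1024/263 B=2048/423 C=1740800/540171 G=1024/423] → run G
t=6: vr[A=1024/263 B=2048/423 C=1740800/540171 G=1103872/277065 H=1740800/540171] → run C
t=7: vr[A=1024/263 B=2048/423 C=2173952/540171 G=1103872/277065 H=1740800/540171] → run H
t=8: vr[A=1024/263 B=2048/423 C=2173952/540171 G=1103872/277065 H=3048448/540171] → run A
t=9: vr[A=1536/263 B=2048/423 C=2173952/540171 G=1103872/277065 H=3048448/540171] → run G
t=10: vr[A=1536/263 B=2048/423 C=2173952/540171 G=1537024/277065 H=3048448/540171] → run C
t=11: vr[A=1536/263 B=2048/423 C=2607104/540171 G=1537024/277065 H=3048448/540171] → run C
t=12: vr[A=1536/263 B=2048/423 C=3040256/540171 G=1537024/277065 H=3048448/540171] → run B
t=13: vr[A=1536/263 C=3040256/540171 G=1537024/277065 H=3048448/540171] → run G
t=14: vr[A=1536/263 C=3040256/540171 G=1970176/277065 H=3048448/540171] → run C
t=15: vr[A=1536/263 G=1970176/277065 H=3048448/540171] → run H
t=16: vr[A=1536/263 G=1970176/277065 H=1452032/180057] → run A
t=17: vr[A=2048/263 G=1970176/277065 H=1452032/180057] → run G
t=18: vr[A=2048/263 G=2403328/277065 H=1452032/180057] → run A
t=19: vr[A=2560/263 G=2403328/277065 H=1452032/180057] → run H
t=20: vr[A=2560/263 G=2403328/277065 H=5663744/540171] → run G
t=21: vr[A=2560/263 H=5663744/540171] → run A
t=22: vr[H=5663744/540171] → run H
t=23: vr[H=6971392/540171] → run H
t=24: (idle)
t=25: (idle)
t=26: (idle)
t=27: (idle)
t=28: (idle)
t=29: (idle)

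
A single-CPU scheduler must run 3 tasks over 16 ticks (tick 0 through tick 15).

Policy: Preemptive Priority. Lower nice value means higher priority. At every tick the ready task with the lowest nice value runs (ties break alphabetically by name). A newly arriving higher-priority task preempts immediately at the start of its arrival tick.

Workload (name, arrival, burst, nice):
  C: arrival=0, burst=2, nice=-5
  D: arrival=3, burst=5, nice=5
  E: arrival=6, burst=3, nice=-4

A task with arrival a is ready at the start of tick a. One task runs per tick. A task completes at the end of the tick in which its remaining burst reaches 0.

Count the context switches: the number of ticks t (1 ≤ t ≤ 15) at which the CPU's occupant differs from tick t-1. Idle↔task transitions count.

context switches = 5

t=0: ready={C} → run C
t=1: ready={C} → run C
t=2: (idle)
t=3: ready={D} → run D
t=4: ready={D} → run D
t=5: ready={D} → run D
t=6: ready={D,E} → run E
t=7: ready={D,E} → run E
t=8: ready={D,E} → run E
t=9: ready={D} → run D
t=10: ready={D} → run D
t=11: (idle)
t=12: (idle)
t=13: (idle)
t=14: (idle)
t=15: (idle)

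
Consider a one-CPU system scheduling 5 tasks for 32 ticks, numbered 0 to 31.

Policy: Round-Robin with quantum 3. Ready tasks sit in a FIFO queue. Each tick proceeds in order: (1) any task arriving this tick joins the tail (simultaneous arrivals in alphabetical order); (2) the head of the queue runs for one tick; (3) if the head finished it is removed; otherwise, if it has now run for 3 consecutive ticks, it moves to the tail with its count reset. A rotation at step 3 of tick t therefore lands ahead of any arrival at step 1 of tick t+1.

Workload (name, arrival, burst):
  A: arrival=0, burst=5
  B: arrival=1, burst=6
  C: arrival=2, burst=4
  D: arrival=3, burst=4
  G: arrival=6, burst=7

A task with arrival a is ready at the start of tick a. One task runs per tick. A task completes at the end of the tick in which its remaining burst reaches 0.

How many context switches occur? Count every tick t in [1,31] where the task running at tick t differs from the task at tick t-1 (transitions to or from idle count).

t=0: queue=[A] q_used=0 → run A
t=1: queue=[A,B] q_used=1 → run A
t=2: queue=[A,B,C] q_used=2 → run A
t=3: queue=[B,C,A,D] q_used=0 → run B
t=4: queue=[B,C,A,D] q_used=1 → run B
t=5: queue=[B,C,A,D] q_used=2 → run B
t=6: queue=[C,A,D,B,G] q_used=0 → run C
t=7: queue=[C,A,D,B,G] q_used=1 → run C
t=8: queue=[C,A,D,B,G] q_used=2 → run C
t=9: queue=[A,D,B,G,C] q_used=0 → run A
t=10: queue=[A,D,B,G,C] q_used=1 → run A
t=11: queue=[D,B,G,C] q_used=0 → run D
t=12: queue=[D,B,G,C] q_used=1 → run D
t=13: queue=[D,B,G,C] q_used=2 → run D
t=14: queue=[B,G,C,D] q_used=0 → run B
t=15: queue=[B,G,C,D] q_used=1 → run B
t=16: queue=[B,G,C,D] q_used=2 → run B
t=17: queue=[G,C,D] q_used=0 → run G
t=18: queue=[G,C,D] q_used=1 → run G
t=19: queue=[G,C,D] q_used=2 → run G
t=20: queue=[C,D,G] q_used=0 → run C
t=21: queue=[D,G] q_used=0 → run D
t=22: queue=[G] q_used=0 → run G
t=23: queue=[G] q_used=1 → run G
t=24: queue=[G] q_used=2 → run G
t=25: queue=[G] q_used=0 → run G
t=26: (idle)
t=27: (idle)
t=28: (idle)
t=29: (idle)
t=30: (idle)
t=31: (idle)

context switches = 10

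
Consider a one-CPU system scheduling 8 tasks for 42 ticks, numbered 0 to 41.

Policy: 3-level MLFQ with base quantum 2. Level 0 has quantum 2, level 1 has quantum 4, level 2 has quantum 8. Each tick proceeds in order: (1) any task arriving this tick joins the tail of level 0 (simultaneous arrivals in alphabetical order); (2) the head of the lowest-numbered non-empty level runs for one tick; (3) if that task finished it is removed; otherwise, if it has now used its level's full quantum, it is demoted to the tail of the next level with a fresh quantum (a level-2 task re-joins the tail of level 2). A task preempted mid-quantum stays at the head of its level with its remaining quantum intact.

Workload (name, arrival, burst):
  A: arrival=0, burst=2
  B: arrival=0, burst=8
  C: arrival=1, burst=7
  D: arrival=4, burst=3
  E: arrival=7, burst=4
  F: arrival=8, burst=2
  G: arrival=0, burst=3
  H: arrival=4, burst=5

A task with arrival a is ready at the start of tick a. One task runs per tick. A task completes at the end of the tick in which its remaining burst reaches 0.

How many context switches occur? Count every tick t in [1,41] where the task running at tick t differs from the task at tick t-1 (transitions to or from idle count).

t=0: L0/L1/L2 = ABG/-/- → run A
t=1: L0/L1/L2 = ABGC/-/- → run A
t=2: L0/L1/L2 = BGC/-/- → run B
t=3: L0/L1/L2 = BGC/-/- → run B
t=4: L0/L1/L2 = GCDH/B/- → run G
t=5: L0/L1/L2 = GCDH/B/- → run G
t=6: L0/L1/L2 = CDH/BG/- → run C
t=7: L0/L1/L2 = CDHE/BG/- → run C
t=8: L0/L1/L2 = DHEF/BGC/- → run D
t=9: L0/L1/L2 = DHEF/BGC/- → run D
t=10: L0/L1/L2 = HEF/BGCD/- → run H
t=11: L0/L1/L2 = HEF/BGCD/- → run H
t=12: L0/L1/L2 = EF/BGCDH/- → run E
t=13: L0/L1/L2 = EF/BGCDH/- → run E
t=14: L0/L1/L2 = F/BGCDHE/- → run F
t=15: L0/L1/L2 = F/BGCDHE/- → run F
t=16: L0/L1/L2 = -/BGCDHE/- → run B
t=17: L0/L1/L2 = -/BGCDHE/- → run B
t=18: L0/L1/L2 = -/BGCDHE/- → run B
t=19: L0/L1/L2 = -/BGCDHE/- → run B
t=20: L0/L1/L2 = -/GCDHE/B → run G
t=21: L0/L1/L2 = -/CDHE/B → run C
t=22: L0/L1/L2 = -/CDHE/B → run C
t=23: L0/L1/L2 = -/CDHE/B → run C
t=24: L0/L1/L2 = -/CDHE/B → run C
t=25: L0/L1/L2 = -/DHE/BC → run D
t=26: L0/L1/L2 = -/HE/BC → run H
t=27: L0/L1/L2 = -/HE/BC → run H
t=28: L0/L1/L2 = -/HE/BC → run H
t=29: L0/L1/L2 = -/E/BC → run E
t=30: L0/L1/L2 = -/E/BC → run E
t=31: L0/L1/L2 = -/-/BC → run B
t=32: L0/L1/L2 = -/-/BC → run B
t=33: L0/L1/L2 = -/-/C → run C
t=34: (idle)
t=35: (idle)
t=36: (idle)
t=37: (idle)
t=38: (idle)
t=39: (idle)
t=40: (idle)
t=41: (idle)

context switches = 16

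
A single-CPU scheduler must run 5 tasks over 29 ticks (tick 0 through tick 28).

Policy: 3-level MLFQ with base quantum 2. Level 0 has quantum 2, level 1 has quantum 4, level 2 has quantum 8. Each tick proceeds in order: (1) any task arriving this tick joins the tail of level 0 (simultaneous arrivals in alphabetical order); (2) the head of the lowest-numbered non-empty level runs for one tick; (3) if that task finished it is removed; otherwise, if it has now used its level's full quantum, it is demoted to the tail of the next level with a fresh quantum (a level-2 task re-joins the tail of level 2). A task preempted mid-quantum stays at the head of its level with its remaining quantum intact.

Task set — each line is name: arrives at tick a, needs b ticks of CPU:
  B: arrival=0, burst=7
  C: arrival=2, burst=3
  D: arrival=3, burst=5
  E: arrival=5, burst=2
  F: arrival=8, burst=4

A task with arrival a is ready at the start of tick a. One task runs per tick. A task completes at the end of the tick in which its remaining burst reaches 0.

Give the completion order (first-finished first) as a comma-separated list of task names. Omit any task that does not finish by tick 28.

completion order = E, C, D, F, B

t=0: L0/L1/L2 = B/-/- → run B
t=1: L0/L1/L2 = B/-/- → run B
t=2: L0/L1/L2 = C/B/- → run C
t=3: L0/L1/L2 = CD/B/- → run C
t=4: L0/L1/L2 = D/BC/- → run D
t=5: L0/L1/L2 = DE/BC/- → run D
t=6: L0/L1/L2 = E/BCD/- → run E
t=7: L0/L1/L2 = E/BCD/- → run E
t=8: L0/L1/L2 = F/BCD/- → run F
t=9: L0/L1/L2 = F/BCD/- → run F
t=10: L0/L1/L2 = -/BCDF/- → run B
t=11: L0/L1/L2 = -/BCDF/- → run B
t=12: L0/L1/L2 = -/BCDF/- → run B
t=13: L0/L1/L2 = -/BCDF/- → run B
t=14: L0/L1/L2 = -/CDF/B → run C
t=15: L0/L1/L2 = -/DF/B → run D
t=16: L0/L1/L2 = -/DF/B → run D
t=17: L0/L1/L2 = -/DF/B → run D
t=18: L0/L1/L2 = -/F/B → run F
t=19: L0/L1/L2 = -/F/B → run F
t=20: L0/L1/L2 = -/-/B → run B
t=21: (idle)
t=22: (idle)
t=23: (idle)
t=24: (idle)
t=25: (idle)
t=26: (idle)
t=27: (idle)
t=28: (idle)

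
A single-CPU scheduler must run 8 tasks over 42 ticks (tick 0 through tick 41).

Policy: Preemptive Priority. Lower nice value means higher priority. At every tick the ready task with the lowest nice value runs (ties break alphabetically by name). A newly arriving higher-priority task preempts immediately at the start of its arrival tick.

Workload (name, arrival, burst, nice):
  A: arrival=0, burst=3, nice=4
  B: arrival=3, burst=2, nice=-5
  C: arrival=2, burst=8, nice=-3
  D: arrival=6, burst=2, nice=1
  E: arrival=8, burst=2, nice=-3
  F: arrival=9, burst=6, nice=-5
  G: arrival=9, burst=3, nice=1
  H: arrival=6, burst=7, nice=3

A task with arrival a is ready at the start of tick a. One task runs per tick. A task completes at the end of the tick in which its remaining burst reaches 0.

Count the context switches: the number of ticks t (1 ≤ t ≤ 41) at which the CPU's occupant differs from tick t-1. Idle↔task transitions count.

t=0: ready={A} → run A
t=1: ready={A} → run A
t=2: ready={A,C} → run C
t=3: ready={A,B,C} → run B
t=4: ready={A,B,C} → run B
t=5: ready={A,C} → run C
t=6: ready={A,C,D,H} → run C
t=7: ready={A,C,D,H} → run C
t=8: ready={A,C,D,E,H} → run C
t=9: ready={A,C,D,E,F,G,H} → run F
t=10: ready={A,C,D,E,F,G,H} → run F
t=11: ready={A,C,D,E,F,G,H} → run F
t=12: ready={A,C,D,E,F,G,H} → run F
t=13: ready={A,C,D,E,F,G,H} → run F
t=14: ready={A,C,D,E,F,G,H} → run F
t=15: ready={A,C,D,E,G,H} → run C
t=16: ready={A,C,D,E,G,H} → run C
t=17: ready={A,C,D,E,G,H} → run C
t=18: ready={A,D,E,G,H} → run E
t=19: ready={A,D,E,G,H} → run E
t=20: ready={A,D,G,H} → run D
t=21: ready={A,D,G,H} → run D
t=22: ready={A,G,H} → run G
t=23: ready={A,G,H} → run G
t=24: ready={A,G,H} → run G
t=25: ready={A,H} → run H
t=26: ready={A,H} → run H
t=27: ready={A,H} → run H
t=28: ready={A,H} → run H
t=29: ready={A,H} → run H
t=30: ready={A,H} → run H
t=31: ready={A,H} → run H
t=32: ready={A} → run A
t=33: (idle)
t=34: (idle)
t=35: (idle)
t=36: (idle)
t=37: (idle)
t=38: (idle)
t=39: (idle)
t=40: (idle)
t=41: (idle)

context switches = 11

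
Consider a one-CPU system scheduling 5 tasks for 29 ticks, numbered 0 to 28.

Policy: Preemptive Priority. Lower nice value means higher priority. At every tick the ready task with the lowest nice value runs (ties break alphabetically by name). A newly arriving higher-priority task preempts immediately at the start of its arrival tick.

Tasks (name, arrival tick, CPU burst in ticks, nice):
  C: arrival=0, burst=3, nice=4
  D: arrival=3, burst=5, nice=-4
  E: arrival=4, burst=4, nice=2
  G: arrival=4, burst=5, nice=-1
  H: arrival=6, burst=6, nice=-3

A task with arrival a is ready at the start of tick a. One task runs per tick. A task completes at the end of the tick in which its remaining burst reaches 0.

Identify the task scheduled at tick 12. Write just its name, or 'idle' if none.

running at tick 12 = H

t=0: ready={C} → run C
t=1: ready={C} → run C
t=2: ready={C} → run C
t=3: ready={D} → run D
t=4: ready={D,E,G} → run D
t=5: ready={D,E,G} → run D
t=6: ready={D,E,G,H} → run D
t=7: ready={D,E,G,H} → run D
t=8: ready={E,G,H} → run H
t=9: ready={E,G,H} → run H
t=10: ready={E,G,H} → run H
t=11: ready={E,G,H} → run H
t=12: ready={E,G,H} → run H
t=13: ready={E,G,H} → run H
t=14: ready={E,G} → run G
t=15: ready={E,G} → run G
t=16: ready={E,G} → run G
t=17: ready={E,G} → run G
t=18: ready={E,G} → run G
t=19: ready={E} → run E
t=20: ready={E} → run E
t=21: ready={E} → run E
t=22: ready={E} → run E
t=23: (idle)
t=24: (idle)
t=25: (idle)
t=26: (idle)
t=27: (idle)
t=28: (idle)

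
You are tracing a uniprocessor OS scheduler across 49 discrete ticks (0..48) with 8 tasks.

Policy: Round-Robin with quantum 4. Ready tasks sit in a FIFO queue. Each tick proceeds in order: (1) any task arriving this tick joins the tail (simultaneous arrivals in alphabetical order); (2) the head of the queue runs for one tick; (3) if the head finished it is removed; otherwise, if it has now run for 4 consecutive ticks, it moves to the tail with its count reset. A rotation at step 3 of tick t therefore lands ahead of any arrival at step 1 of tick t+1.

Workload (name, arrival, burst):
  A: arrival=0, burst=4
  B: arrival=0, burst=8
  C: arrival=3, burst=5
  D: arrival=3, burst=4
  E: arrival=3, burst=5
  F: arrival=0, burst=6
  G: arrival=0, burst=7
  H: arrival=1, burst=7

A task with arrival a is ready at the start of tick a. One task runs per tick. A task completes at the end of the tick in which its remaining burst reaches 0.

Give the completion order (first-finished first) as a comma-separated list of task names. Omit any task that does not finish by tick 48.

t=0: queue=[A,B,F,G] q_used=0 → run A
t=1: queue=[A,B,F,G,H] q_used=1 → run A
t=2: queue=[A,B,F,G,H] q_used=2 → run A
t=3: queue=[A,B,F,G,H,C,D,E] q_used=3 → run A
t=4: queue=[B,F,G,H,C,D,E] q_used=0 → run B
t=5: queue=[B,F,G,H,C,D,E] q_used=1 → run B
t=6: queue=[B,F,G,H,C,D,E] q_used=2 → run B
t=7: queue=[B,F,G,H,C,D,E] q_used=3 → run B
t=8: queue=[F,G,H,C,D,E,B] q_used=0 → run F
t=9: queue=[F,G,H,C,D,E,B] q_used=1 → run F
t=10: queue=[F,G,H,C,D,E,B] q_used=2 → run F
t=11: queue=[F,G,H,C,D,E,B] q_used=3 → run F
t=12: queue=[G,H,C,D,E,B,F] q_used=0 → run G
t=13: queue=[G,H,C,D,E,B,F] q_used=1 → run G
t=14: queue=[G,H,C,D,E,B,F] q_used=2 → run G
t=15: queue=[G,H,C,D,E,B,F] q_used=3 → run G
t=16: queue=[H,C,D,E,B,F,G] q_used=0 → run H
t=17: queue=[H,C,D,E,B,F,G] q_used=1 → run H
t=18: queue=[H,C,D,E,B,F,G] q_used=2 → run H
t=19: queue=[H,C,D,E,B,F,G] q_used=3 → run H
t=20: queue=[C,D,E,B,F,G,H] q_used=0 → run C
t=21: queue=[C,D,E,B,F,G,H] q_used=1 → run C
t=22: queue=[C,D,E,B,F,G,H] q_used=2 → run C
t=23: queue=[C,D,E,B,F,G,H] q_used=3 → run C
t=24: queue=[D,E,B,F,G,H,C] q_used=0 → run D
t=25: queue=[D,E,B,F,G,H,C] q_used=1 → run D
t=26: queue=[D,E,B,F,G,H,C] q_used=2 → run D
t=27: queue=[D,E,B,F,G,H,C] q_used=3 → run D
t=28: queue=[E,B,F,G,H,C] q_used=0 → run E
t=29: queue=[E,B,F,G,H,C] q_used=1 → run E
t=30: queue=[E,B,F,G,H,C] q_used=2 → run E
t=31: queue=[E,B,F,G,H,C] q_used=3 → run E
t=32: queue=[B,F,G,H,C,E] q_used=0 → run B
t=33: queue=[B,F,G,H,C,E] q_used=1 → run B
t=34: queue=[B,F,G,H,C,E] q_used=2 → run B
t=35: queue=[B,F,G,H,C,E] q_used=3 → run B
t=36: queue=[F,G,H,C,E] q_used=0 → run F
t=37: queue=[F,G,H,C,E] q_used=1 → run F
t=38: queue=[G,H,C,E] q_used=0 → run G
t=39: queue=[G,H,C,E] q_used=1 → run G
t=40: queue=[G,H,C,E] q_used=2 → run G
t=41: queue=[H,C,E] q_used=0 → run H
t=42: queue=[H,C,E] q_used=1 → run H
t=43: queue=[H,C,E] q_used=2 → run H
t=44: queue=[C,E] q_used=0 → run C
t=45: queue=[E] q_used=0 → run E
t=46: (idle)
t=47: (idle)
t=48: (idle)

completion order = A, D, B, F, G, H, C, E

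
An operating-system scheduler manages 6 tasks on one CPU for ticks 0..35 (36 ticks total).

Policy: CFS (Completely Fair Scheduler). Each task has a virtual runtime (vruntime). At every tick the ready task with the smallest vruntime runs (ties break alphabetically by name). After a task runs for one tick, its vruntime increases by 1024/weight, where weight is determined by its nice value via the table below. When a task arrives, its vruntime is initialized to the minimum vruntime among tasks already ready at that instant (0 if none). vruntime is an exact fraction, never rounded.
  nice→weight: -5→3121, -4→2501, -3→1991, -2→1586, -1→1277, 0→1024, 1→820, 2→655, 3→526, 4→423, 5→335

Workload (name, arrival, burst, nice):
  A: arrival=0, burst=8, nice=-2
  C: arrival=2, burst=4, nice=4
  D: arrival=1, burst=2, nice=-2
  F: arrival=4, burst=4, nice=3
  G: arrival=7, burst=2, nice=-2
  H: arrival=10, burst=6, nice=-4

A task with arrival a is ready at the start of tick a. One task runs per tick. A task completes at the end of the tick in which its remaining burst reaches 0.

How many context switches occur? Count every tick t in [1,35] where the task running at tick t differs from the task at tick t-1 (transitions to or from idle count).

t=0: vr[A=0] → run A
t=1: vr[A=512/793 D=512/793] → run A
t=2: vr[A=1024/793 C=512/793 D=512/793] → run C
t=3: vr[A=1024/793 C=1028608/335439 D=512/793] → run D
t=4: vr[A=1024/793 C=1028608/335439 D=1024/793 F=1024/793] → run A
t=5: vr[A=1536/793 C=1028608/335439 D=1024/793 F=1024/793] → run D
t=6: vr[A=1536/793 C=1028608/335439 F=1024/793] → run F
t=7: vr[A=1536/793 C=1028608/335439 F=675328/208559 G=1536/793] → run A
t=8: vr[A=2048/793 C=1028608/335439 F=675328/208559 G=1536/793] → run G
t=9: vr[A=2048/793 C=1028608/335439 F=675328/208559 G=2048/793] → run A
t=10: vr[A=2560/793 C=1028608/335439 F=675328/208559 G=2048/793 H=2048/793] → run G
t=11: vr[A=2560/793 C=1028608/335439 F=675328/208559 H=2048/793] → run H
t=12: vr[A=2560/793 C=1028608/335439 F=675328/208559 H=97280/32513] → run H
t=13: vr[A=2560/793 C=1028608/335439 F=675328/208559 H=110592/32513] → run C
t=14: vr[A=2560/793 C=1840640/335439 F=675328/208559 H=110592/32513] → run A
t=15: vr[A=3072/793 C=1840640/335439 F=675328/208559 H=110592/32513] → run F
t=16: vr[A=3072/793 C=1840640/335439 F=1081344/208559 H=110592/32513] → run H
t=17: vr[A=3072/793 C=1840640/335439 F=1081344/208559 H=123904/32513] → run H
t=18: vr[A=3072/793 C=1840640/335439 F=1081344/208559 H=137216/32513] → run A
t=19: vr[A=3584/793 C=1840640/335439 F=1081344/208559 H=137216/32513] → run H
t=20: vr[A=3584/793 C=1840640/335439 F=1081344/208559 H=150528/32513] → run A
t=21: vr[C=1840640/335439 F=1081344/208559 H=150528/32513] → run H
t=22: vr[C=1840640/335439 F=1081344/208559] → run F
t=23: vr[C=1840640/335439 F=1487360/208559] → run C
t=24: vr[C=884224/111813 F=1487360/208559] → run F
t=25: vr[C=884224/111813] → run C
t=26: (idle)
t=27: (idle)
t=28: (idle)
t=29: (idle)
t=30: (idle)
t=31: (idle)
t=32: (idle)
t=33: (idle)
t=34: (idle)
t=35: (idle)

context switches = 23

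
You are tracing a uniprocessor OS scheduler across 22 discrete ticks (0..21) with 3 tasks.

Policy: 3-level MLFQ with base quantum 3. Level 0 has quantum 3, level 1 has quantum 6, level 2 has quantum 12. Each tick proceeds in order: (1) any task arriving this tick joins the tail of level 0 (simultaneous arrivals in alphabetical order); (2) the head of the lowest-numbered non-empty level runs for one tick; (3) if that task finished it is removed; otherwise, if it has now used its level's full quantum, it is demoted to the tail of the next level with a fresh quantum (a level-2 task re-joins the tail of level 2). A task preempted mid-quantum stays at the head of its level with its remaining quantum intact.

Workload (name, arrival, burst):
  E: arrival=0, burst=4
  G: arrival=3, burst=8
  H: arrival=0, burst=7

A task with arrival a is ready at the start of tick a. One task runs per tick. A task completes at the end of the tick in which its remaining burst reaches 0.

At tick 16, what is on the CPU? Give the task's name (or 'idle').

t=0: L0/L1/L2 = EH/-/- → run E
t=1: L0/L1/L2 = EH/-/- → run E
t=2: L0/L1/L2 = EH/-/- → run E
t=3: L0/L1/L2 = HG/E/- → run H
t=4: L0/L1/L2 = HG/E/- → run H
t=5: L0/L1/L2 = HG/E/- → run H
t=6: L0/L1/L2 = G/EH/- → run G
t=7: L0/L1/L2 = G/EH/- → run G
t=8: L0/L1/L2 = G/EH/- → run G
t=9: L0/L1/L2 = -/EHG/- → run E
t=10: L0/L1/L2 = -/HG/- → run H
t=11: L0/L1/L2 = -/HG/- → run H
t=12: L0/L1/L2 = -/HG/- → run H
t=13: L0/L1/L2 = -/HG/- → run H
t=14: L0/L1/L2 = -/G/- → run G
t=15: L0/L1/L2 = -/G/- → run G
t=16: L0/L1/L2 = -/G/- → run G
t=17: L0/L1/L2 = -/G/- → run G
t=18: L0/L1/L2 = -/G/- → run G
t=19: (idle)
t=20: (idle)
t=21: (idle)

running at tick 16 = G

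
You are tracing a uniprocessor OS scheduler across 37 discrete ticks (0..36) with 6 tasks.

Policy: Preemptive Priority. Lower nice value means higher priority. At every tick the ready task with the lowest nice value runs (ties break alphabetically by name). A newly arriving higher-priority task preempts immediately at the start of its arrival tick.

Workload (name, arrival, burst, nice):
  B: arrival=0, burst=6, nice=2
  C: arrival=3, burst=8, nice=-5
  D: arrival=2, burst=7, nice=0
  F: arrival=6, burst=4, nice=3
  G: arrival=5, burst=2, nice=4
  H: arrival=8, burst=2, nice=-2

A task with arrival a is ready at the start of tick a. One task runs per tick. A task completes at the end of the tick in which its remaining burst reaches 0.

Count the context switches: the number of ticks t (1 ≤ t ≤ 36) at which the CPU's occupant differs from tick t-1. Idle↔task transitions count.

t=0: ready={B} → run B
t=1: ready={B} → run B
t=2: ready={B,D} → run D
t=3: ready={B,C,D} → run C
t=4: ready={B,C,D} → run C
t=5: ready={B,C,D,G} → run C
t=6: ready={B,C,D,F,G} → run C
t=7: ready={B,C,D,F,G} → run C
t=8: ready={B,C,D,F,G,H} → run C
t=9: ready={B,C,D,F,G,H} → run C
t=10: ready={B,C,D,F,G,H} → run C
t=11: ready={B,D,F,G,H} → run H
t=12: ready={B,D,F,G,H} → run H
t=13: ready={B,D,F,G} → run D
t=14: ready={B,D,F,G} → run D
t=15: ready={B,D,F,G} → run D
t=16: ready={B,D,F,G} → run D
t=17: ready={B,D,F,G} → run D
t=18: ready={B,D,F,G} → run D
t=19: ready={B,F,G} → run B
t=20: ready={B,F,G} → run B
t=21: ready={B,F,G} → run B
t=22: ready={B,F,G} → run B
t=23: ready={F,G} → run F
t=24: ready={F,G} → run F
t=25: ready={F,G} → run F
t=26: ready={F,G} → run F
t=27: ready={G} → run G
t=28: ready={G} → run G
t=29: (idle)
t=30: (idle)
t=31: (idle)
t=32: (idle)
t=33: (idle)
t=34: (idle)
t=35: (idle)
t=36: (idle)

context switches = 8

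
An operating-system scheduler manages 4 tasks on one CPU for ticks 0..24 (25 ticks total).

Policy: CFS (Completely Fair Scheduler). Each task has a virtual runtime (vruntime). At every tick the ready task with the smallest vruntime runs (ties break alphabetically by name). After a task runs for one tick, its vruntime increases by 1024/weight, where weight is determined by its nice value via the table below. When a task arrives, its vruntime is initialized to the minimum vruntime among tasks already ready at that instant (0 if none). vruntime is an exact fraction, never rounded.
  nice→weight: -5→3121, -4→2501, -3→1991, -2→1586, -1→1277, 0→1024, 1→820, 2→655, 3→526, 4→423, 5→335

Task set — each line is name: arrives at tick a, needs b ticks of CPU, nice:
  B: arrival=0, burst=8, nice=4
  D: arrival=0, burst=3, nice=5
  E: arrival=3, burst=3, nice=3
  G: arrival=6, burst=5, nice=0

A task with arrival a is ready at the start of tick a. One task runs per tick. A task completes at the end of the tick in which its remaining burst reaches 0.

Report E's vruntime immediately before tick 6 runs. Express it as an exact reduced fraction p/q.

vruntime(E, start of tick 6) = 440832/88105

t=0: vr[B=0 D=0] → run B
t=1: vr[B=1024/423 D=0] → run D
t=2: vr[B=1024/423 D=1024/335] → run B
t=3: vr[B=2048/423 D=1024/335 E=1024/335] → run D
t=4: vr[B=2048/423 D=2048/335 E=1024/335] → run E
t=5: vr[B=2048/423 D=2048/335 E=440832/88105] → run B
t=6: vr[B=1024/141 D=2048/335 E=440832/88105 G=440832/88105] → run E
t=7: vr[B=1024/141 D=2048/335 E=612352/88105 G=440832/88105] → run G
t=8: vr[B=1024/141 D=2048/335 E=612352/88105 G=528937/88105] → run G
t=9: vr[B=1024/141 D=2048/335 E=612352/88105 G=617042/88105] → run D
t=10: vr[B=1024/141 E=612352/88105 G=617042/88105] → run E
t=11: vr[B=1024/141 G=617042/88105] → run G
t=12: vr[B=1024/141 G=705147/88105] → run B
t=13: vr[B=4096/423 G=705147/88105] → run G
t=14: vr[B=4096/423 G=793252/88105] → run G
t=15: vr[B=4096/423] → run B
t=16: vr[B=5120/423] → run B
t=17: vr[B=2048/141] → run B
t=18: vr[B=7168/423] → run B
t=19: (idle)
t=20: (idle)
t=21: (idle)
t=22: (idle)
t=23: (idle)
t=24: (idle)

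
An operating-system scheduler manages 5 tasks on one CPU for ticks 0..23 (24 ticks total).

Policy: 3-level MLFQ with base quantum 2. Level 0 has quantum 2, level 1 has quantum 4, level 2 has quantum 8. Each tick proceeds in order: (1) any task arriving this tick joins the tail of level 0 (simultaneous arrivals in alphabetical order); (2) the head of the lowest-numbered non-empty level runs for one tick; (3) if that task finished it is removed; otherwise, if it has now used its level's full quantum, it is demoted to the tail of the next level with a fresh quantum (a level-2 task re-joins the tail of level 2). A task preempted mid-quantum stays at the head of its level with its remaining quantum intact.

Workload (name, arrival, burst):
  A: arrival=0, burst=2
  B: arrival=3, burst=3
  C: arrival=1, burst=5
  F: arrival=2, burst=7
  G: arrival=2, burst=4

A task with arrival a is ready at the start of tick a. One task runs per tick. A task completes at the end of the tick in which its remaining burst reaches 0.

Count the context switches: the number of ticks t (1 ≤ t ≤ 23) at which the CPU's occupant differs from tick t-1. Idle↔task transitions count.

t=0: L0/L1/L2 = A/-/- → run A
t=1: L0/L1/L2 = AC/-/- → run A
t=2: L0/L1/L2 = CFG/-/- → run C
t=3: L0/L1/L2 = CFGB/-/- → run C
t=4: L0/L1/L2 = FGB/C/- → run F
t=5: L0/L1/L2 = FGB/C/- → run F
t=6: L0/L1/L2 = GB/CF/- → run G
t=7: L0/L1/L2 = GB/CF/- → run G
t=8: L0/L1/L2 = B/CFG/- → run B
t=9: L0/L1/L2 = B/CFG/- → run B
t=10: L0/L1/L2 = -/CFGB/- → run C
t=11: L0/L1/L2 = -/CFGB/- → run C
t=12: L0/L1/L2 = -/CFGB/- → run C
t=13: L0/L1/L2 = -/FGB/- → run F
t=14: L0/L1/L2 = -/FGB/- → run F
t=15: L0/L1/L2 = -/FGB/- → run F
t=16: L0/L1/L2 = -/FGB/- → run F
t=17: L0/L1/L2 = -/GB/F → run G
t=18: L0/L1/L2 = -/GB/F → run G
t=19: L0/L1/L2 = -/B/F → run B
t=20: L0/L1/L2 = -/-/F → run F
t=21: (idle)
t=22: (idle)
t=23: (idle)

context switches = 10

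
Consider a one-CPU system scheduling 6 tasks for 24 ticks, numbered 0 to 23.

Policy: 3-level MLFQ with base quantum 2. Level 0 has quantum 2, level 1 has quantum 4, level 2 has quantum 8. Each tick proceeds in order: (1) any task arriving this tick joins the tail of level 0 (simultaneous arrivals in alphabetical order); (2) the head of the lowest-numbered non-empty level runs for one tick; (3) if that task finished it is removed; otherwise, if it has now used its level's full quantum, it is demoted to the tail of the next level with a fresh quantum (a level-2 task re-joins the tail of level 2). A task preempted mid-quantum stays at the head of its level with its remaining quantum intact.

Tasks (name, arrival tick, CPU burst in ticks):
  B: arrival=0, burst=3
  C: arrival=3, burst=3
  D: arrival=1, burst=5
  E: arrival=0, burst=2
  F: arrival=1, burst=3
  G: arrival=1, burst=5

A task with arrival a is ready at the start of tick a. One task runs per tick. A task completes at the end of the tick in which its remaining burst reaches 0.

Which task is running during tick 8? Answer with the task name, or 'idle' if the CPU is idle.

running at tick 8 = G

t=0: L0/L1/L2 = BE/-/- → run B
t=1: L0/L1/L2 = BEDFG/-/- → run B
t=2: L0/L1/L2 = EDFG/B/- → run E
t=3: L0/L1/L2 = EDFGC/B/- → run E
t=4: L0/L1/L2 = DFGC/B/- → run D
t=5: L0/L1/L2 = DFGC/B/- → run D
t=6: L0/L1/L2 = FGC/BD/- → run F
t=7: L0/L1/L2 = FGC/BD/- → run F
t=8: L0/L1/L2 = GC/BDF/- → run G
t=9: L0/L1/L2 = GC/BDF/- → run G
t=10: L0/L1/L2 = C/BDFG/- → run C
t=11: L0/L1/L2 = C/BDFG/- → run C
t=12: L0/L1/L2 = -/BDFGC/- → run B
t=13: L0/L1/L2 = -/DFGC/- → run D
t=14: L0/L1/L2 = -/DFGC/- → run D
t=15: L0/L1/L2 = -/DFGC/- → run D
t=16: L0/L1/L2 = -/FGC/- → run F
t=17: L0/L1/L2 = -/GC/- → run G
t=18: L0/L1/L2 = -/GC/- → run G
t=19: L0/L1/L2 = -/GC/- → run G
t=20: L0/L1/L2 = -/C/- → run C
t=21: (idle)
t=22: (idle)
t=23: (idle)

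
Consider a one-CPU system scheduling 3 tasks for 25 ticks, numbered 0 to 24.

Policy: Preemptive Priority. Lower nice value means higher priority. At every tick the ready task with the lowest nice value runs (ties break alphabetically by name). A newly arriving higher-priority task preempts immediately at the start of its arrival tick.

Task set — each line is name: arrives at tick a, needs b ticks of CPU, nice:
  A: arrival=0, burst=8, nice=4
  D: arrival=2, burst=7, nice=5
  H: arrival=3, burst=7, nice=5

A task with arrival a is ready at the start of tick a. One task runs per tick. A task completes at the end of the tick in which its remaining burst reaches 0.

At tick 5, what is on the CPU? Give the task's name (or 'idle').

running at tick 5 = A

t=0: ready={A} → run A
t=1: ready={A} → run A
t=2: ready={A,D} → run A
t=3: ready={A,D,H} → run A
t=4: ready={A,D,H} → run A
t=5: ready={A,D,H} → run A
t=6: ready={A,D,H} → run A
t=7: ready={A,D,H} → run A
t=8: ready={D,H} → run D
t=9: ready={D,H} → run D
t=10: ready={D,H} → run D
t=11: ready={D,H} → run D
t=12: ready={D,H} → run D
t=13: ready={D,H} → run D
t=14: ready={D,H} → run D
t=15: ready={H} → run H
t=16: ready={H} → run H
t=17: ready={H} → run H
t=18: ready={H} → run H
t=19: ready={H} → run H
t=20: ready={H} → run H
t=21: ready={H} → run H
t=22: (idle)
t=23: (idle)
t=24: (idle)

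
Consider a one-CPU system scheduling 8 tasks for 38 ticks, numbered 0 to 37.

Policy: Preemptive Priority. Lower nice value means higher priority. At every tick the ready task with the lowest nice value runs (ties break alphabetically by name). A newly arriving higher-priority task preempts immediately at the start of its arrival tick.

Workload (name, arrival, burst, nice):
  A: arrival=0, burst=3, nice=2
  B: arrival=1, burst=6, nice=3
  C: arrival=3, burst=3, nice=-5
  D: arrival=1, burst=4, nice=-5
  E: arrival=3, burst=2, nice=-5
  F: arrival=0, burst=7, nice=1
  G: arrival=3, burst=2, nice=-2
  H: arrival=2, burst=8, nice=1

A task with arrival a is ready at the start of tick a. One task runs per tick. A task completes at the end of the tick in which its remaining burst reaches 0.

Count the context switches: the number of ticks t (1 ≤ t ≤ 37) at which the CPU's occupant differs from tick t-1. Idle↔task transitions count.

context switches = 10

t=0: ready={A,F} → run F
t=1: ready={A,B,D,F} → run D
t=2: ready={A,B,D,F,H} → run D
t=3: ready={A,B,C,D,E,F,G,H} → run C
t=4: ready={A,B,C,D,E,F,G,H} → run C
t=5: ready={A,B,C,D,E,F,G,H} → run C
t=6: ready={A,B,D,E,F,G,H} → run D
t=7: ready={A,B,D,E,F,G,H} → run D
t=8: ready={A,B,E,F,G,H} → run E
t=9: ready={A,B,E,F,G,H} → run E
t=10: ready={A,B,F,G,H} → run G
t=11: ready={A,B,F,G,H} → run G
t=12: ready={A,B,F,H} → run F
t=13: ready={A,B,F,H} → run F
t=14: ready={A,B,F,H} → run F
t=15: ready={A,B,F,H} → run F
t=16: ready={A,B,F,H} → run F
t=17: ready={A,B,F,H} → run F
t=18: ready={A,B,H} → run H
t=19: ready={A,B,H} → run H
t=20: ready={A,B,H} → run H
t=21: ready={A,B,H} → run H
t=22: ready={A,B,H} → run H
t=23: ready={A,B,H} → run H
t=24: ready={A,B,H} → run H
t=25: ready={A,B,H} → run H
t=26: ready={A,B} → run A
t=27: ready={A,B} → run A
t=28: ready={A,B} → run A
t=29: ready={B} → run B
t=30: ready={B} → run B
t=31: ready={B} → run B
t=32: ready={B} → run B
t=33: ready={B} → run B
t=34: ready={B} → run B
t=35: (idle)
t=36: (idle)
t=37: (idle)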